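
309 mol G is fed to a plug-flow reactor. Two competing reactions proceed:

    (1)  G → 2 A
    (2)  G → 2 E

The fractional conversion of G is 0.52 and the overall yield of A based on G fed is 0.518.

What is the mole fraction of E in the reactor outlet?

0.343

Yield of A: 2ξ₁ / 309 = 0.518 → ξ₁ = 80.03 mol.
Conversion of G: 1ξ₁ + 1ξ₂ = 0.52 × 309 = 160.7 → ξ₂ = 80.65 mol.
Outlet amounts (n = n₀ + Σ ν·ξ):
  G: 309 − 1(80.03) − 1(80.65) = 148.3
  A: 0 + 2(80.03) = 160.1
  E: 0 + 2(80.65) = 161.3
Total out = 469.7 mol; y_E = 161.3 / 469.7 = 0.3434.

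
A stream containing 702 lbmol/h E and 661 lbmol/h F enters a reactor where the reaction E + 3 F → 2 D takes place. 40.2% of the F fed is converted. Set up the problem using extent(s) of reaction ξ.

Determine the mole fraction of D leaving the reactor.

0.149

F reacted = 0.402 × 661 = 265.7 lbmol/h; ν_F = −3, so ξ = 265.7/3 = 88.57 lbmol/h.
Outlet amounts (n = n₀ + ν ξ):
  E: 702 − 1(88.57) = 613.4
  F: 661 − 3(88.57) = 395.3
  D: 0 + 2(88.57) = 177.1
Total out = 1186 lbmol/h; y_D = 177.1 / 1186 = 0.1494.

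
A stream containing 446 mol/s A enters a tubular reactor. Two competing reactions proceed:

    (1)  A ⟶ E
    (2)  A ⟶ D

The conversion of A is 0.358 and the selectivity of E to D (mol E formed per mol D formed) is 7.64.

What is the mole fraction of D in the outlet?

Conversion of A: A consumed = 0.358 × 446 = 159.7 mol/s = 1ξ₁ + 1ξ₂.
Selectivity: 1ξ₁ / (1ξ₂) = 7.64 → ξ₁ = 7.64 ξ₂.
Substitute: (1·7.64 + 1) ξ₂ = 159.7 → ξ₂ = 18.48 mol/s, ξ₁ = 141.2 mol/s.
Outlet amounts (n = n₀ + Σ ν·ξ):
  A: 446 − 1(141.2) − 1(18.48) = 286.3
  E: 0 + 1(141.2) = 141.2
  D: 0 + 1(18.48) = 18.48
Total out = 446 mol/s; y_D = 18.48 / 446 = 0.04144.

0.0414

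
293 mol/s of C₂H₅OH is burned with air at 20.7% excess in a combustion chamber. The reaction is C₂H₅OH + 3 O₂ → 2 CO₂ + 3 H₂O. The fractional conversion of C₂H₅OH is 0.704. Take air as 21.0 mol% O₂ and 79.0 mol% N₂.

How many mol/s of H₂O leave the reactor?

Stoichiometric O₂ = 3 × 293 = 879 mol/s; O₂ fed = 879 × 1.207 = 1061 mol/s.
N₂ fed = 1061 × 79/21 = 3991 mol/s.
Fuel reacted = 0.704 × 293 → ξ = 206.3 mol/s.
Outlet (n = n₀ + ν ξ):
  C₂H₅OH: 293 − 1(206.3) = 86.73
  O₂: 1061 − 3(206.3) = 442.1
  N₂: 3991 (inert)
  CO₂: 0 + 2(206.3) = 412.5
  H₂O: 0 + 3(206.3) = 618.8

619 mol/s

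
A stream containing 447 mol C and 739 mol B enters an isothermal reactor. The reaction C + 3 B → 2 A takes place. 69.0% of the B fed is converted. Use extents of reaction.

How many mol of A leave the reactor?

340 mol

B reacted = 0.69 × 739 = 509.9 mol; ν_B = −3, so ξ = 509.9/3 = 170 mol.
Outlet amounts (n = n₀ + ν ξ):
  C: 447 − 1(170) = 277
  B: 739 − 3(170) = 229.1
  A: 0 + 2(170) = 339.9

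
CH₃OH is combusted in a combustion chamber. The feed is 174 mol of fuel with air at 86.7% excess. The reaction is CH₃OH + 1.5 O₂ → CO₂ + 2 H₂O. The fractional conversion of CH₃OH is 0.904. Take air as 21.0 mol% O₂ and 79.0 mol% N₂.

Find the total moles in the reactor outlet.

Stoichiometric O₂ = 1.5 × 174 = 261 mol; O₂ fed = 261 × 1.867 = 487.3 mol.
N₂ fed = 487.3 × 79/21 = 1833 mol.
Fuel reacted = 0.904 × 174 → ξ = 157.3 mol.
Outlet (n = n₀ + ν ξ):
  CH₃OH: 174 − 1(157.3) = 16.7
  O₂: 487.3 − 1.5(157.3) = 251.3
  N₂: 1833 (inert)
  CO₂: 0 + 1(157.3) = 157.3
  H₂O: 0 + 2(157.3) = 314.6
Total out = 16.7 + 251.3 + 1833 + 157.3 + 314.6 = 2573 mol.

2570 mol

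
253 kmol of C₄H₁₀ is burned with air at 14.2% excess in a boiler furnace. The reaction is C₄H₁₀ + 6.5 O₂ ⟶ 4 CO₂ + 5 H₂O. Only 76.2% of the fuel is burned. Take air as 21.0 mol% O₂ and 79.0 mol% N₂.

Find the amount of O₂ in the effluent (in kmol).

625 kmol

Stoichiometric O₂ = 6.5 × 253 = 1644 kmol; O₂ fed = 1644 × 1.142 = 1878 kmol.
N₂ fed = 1878 × 79/21 = 7065 kmol.
Fuel reacted = 0.762 × 253 → ξ = 192.8 kmol.
Outlet (n = n₀ + ν ξ):
  C₄H₁₀: 253 − 1(192.8) = 60.21
  O₂: 1878 − 6.5(192.8) = 624.9
  N₂: 7065 (inert)
  CO₂: 0 + 4(192.8) = 771.1
  H₂O: 0 + 5(192.8) = 963.9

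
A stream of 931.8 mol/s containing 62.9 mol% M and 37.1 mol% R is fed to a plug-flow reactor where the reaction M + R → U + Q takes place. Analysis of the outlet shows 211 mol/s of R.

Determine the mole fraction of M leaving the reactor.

For R: n = n₀ − 1ξ → 211 = 345.7 − 1ξ, giving ξ = 134.7 mol/s.
Outlet amounts (n = n₀ + ν ξ):
  M: 586.1 − 1(134.7) = 451.4
  R: 345.7 − 1(134.7) = 211
  U: 0 + 1(134.7) = 134.7
  Q: 0 + 1(134.7) = 134.7
Total out = 931.8 mol/s; y_M = 451.4 / 931.8 = 0.4844.

0.484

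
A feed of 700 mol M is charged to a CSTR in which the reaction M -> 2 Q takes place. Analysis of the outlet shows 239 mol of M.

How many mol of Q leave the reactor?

For M: n = n₀ − 1ξ → 239 = 700 − 1ξ, giving ξ = 461 mol.
Outlet amounts (n = n₀ + ν ξ):
  M: 700 − 1(461) = 239
  Q: 0 + 2(461) = 922

922 mol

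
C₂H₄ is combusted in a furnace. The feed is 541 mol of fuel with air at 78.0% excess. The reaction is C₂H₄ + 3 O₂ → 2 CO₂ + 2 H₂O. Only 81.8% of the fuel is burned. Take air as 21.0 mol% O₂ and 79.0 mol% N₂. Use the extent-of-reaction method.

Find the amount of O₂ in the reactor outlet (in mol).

Stoichiometric O₂ = 3 × 541 = 1623 mol; O₂ fed = 1623 × 1.780 = 2889 mol.
N₂ fed = 2889 × 79/21 = 10870 mol.
Fuel reacted = 0.818 × 541 → ξ = 442.5 mol.
Outlet (n = n₀ + ν ξ):
  C₂H₄: 541 − 1(442.5) = 98.46
  O₂: 2889 − 3(442.5) = 1561
  N₂: 10870 (inert)
  CO₂: 0 + 2(442.5) = 885.1
  H₂O: 0 + 2(442.5) = 885.1

1560 mol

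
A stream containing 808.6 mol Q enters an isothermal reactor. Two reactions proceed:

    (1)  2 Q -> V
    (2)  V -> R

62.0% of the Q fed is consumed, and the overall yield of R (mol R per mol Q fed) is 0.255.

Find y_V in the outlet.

Conversion of Q: Q consumed = 2ξ₁ = 0.62 × 808.6 → ξ₁ = 250.7 mol.
Yield of R: 1ξ₂ / 808.6 = 0.255 → ξ₂ = 206.2 mol.
Outlet amounts (n = n₀ + Σ ν·ξ):
  Q: 808.6 − 2(250.7) = 307.3
  V: 0 + 1(250.7) − 1(206.2) = 44.47
  R: 0 + 1(206.2) = 206.2
Total out = 557.9 mol; y_V = 44.47 / 557.9 = 0.07971.

0.0797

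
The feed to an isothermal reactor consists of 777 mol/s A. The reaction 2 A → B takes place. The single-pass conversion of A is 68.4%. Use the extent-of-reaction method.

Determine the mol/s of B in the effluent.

266 mol/s

A reacted = 0.684 × 777 = 531.5 mol/s; ν_A = −2, so ξ = 531.5/2 = 265.7 mol/s.
Outlet amounts (n = n₀ + ν ξ):
  A: 777 − 2(265.7) = 245.5
  B: 0 + 1(265.7) = 265.7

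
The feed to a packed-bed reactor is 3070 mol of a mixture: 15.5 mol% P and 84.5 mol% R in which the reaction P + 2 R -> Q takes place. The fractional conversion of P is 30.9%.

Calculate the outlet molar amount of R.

2300 mol

P reacted = 0.309 × 475.9 = 147 mol; ν_P = −1, so ξ = 147/1 = 147 mol.
Outlet amounts (n = n₀ + ν ξ):
  P: 475.9 − 1(147) = 328.8
  R: 2594 − 2(147) = 2300
  Q: 0 + 1(147) = 147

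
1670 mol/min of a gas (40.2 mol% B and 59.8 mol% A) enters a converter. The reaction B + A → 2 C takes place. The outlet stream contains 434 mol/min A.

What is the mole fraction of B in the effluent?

0.0639

For A: n = n₀ − 1ξ → 434 = 998.7 − 1ξ, giving ξ = 564.7 mol/min.
Outlet amounts (n = n₀ + ν ξ):
  B: 671.3 − 1(564.7) = 106.7
  A: 998.7 − 1(564.7) = 434
  C: 0 + 2(564.7) = 1129
Total out = 1670 mol/min; y_B = 106.7 / 1670 = 0.06388.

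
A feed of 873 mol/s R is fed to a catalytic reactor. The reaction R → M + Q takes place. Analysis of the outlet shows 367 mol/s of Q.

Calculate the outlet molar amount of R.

For Q: n = n₀ + 1ξ → 367 = 0 + 1ξ, giving ξ = 367 mol/s.
Outlet amounts (n = n₀ + ν ξ):
  R: 873 − 1(367) = 506
  M: 0 + 1(367) = 367
  Q: 0 + 1(367) = 367

506 mol/s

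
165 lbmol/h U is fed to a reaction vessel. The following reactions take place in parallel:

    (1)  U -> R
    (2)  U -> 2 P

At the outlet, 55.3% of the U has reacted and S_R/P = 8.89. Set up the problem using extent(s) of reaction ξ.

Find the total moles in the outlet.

Conversion of U: U consumed = 0.553 × 165 = 91.25 lbmol/h = 1ξ₁ + 1ξ₂.
Selectivity: 1ξ₁ / (2ξ₂) = 8.89 → ξ₁ = 17.78 ξ₂.
Substitute: (1·17.78 + 1) ξ₂ = 91.25 → ξ₂ = 4.859 lbmol/h, ξ₁ = 86.39 lbmol/h.
Outlet amounts (n = n₀ + Σ ν·ξ):
  U: 165 − 1(86.39) − 1(4.859) = 73.75
  R: 0 + 1(86.39) = 86.39
  P: 0 + 2(4.859) = 9.717
Total out = 73.75 + 86.39 + 9.717 = 169.9 lbmol/h.

170 lbmol/h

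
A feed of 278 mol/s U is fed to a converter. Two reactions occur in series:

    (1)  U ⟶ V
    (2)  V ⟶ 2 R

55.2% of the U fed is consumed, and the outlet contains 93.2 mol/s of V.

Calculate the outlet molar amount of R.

121 mol/s

Conversion of U: U consumed = 1ξ₁ = 0.552 × 278 → ξ₁ = 153.5 mol/s.
V balance: n_V = 0 + 1ξ₁ − 1ξ₂ = 93.2 → ξ₂ = (1·153.5 − 93.2)/1 = 60.26 mol/s.
Outlet amounts (n = n₀ + Σ ν·ξ):
  U: 278 − 1(153.5) = 124.5
  V: 0 + 1(153.5) − 1(60.26) = 93.2
  R: 0 + 2(60.26) = 120.5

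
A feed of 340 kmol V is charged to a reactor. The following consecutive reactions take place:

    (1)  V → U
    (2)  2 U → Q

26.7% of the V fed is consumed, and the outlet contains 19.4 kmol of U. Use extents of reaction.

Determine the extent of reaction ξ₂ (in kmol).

Conversion of V: V consumed = 1ξ₁ = 0.267 × 340 → ξ₁ = 90.78 kmol.
U balance: n_U = 0 + 1ξ₁ − 2ξ₂ = 19.4 → ξ₂ = (1·90.78 − 19.4)/2 = 35.69 kmol.
Outlet amounts (n = n₀ + Σ ν·ξ):
  V: 340 − 1(90.78) = 249.2
  U: 0 + 1(90.78) − 2(35.69) = 19.4
  Q: 0 + 1(35.69) = 35.69

ξ₂ = 35.7 kmol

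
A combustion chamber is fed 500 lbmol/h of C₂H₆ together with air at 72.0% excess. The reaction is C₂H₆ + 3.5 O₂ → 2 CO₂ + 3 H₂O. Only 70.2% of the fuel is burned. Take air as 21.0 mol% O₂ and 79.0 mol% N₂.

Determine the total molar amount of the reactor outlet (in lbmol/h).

15000 lbmol/h

Stoichiometric O₂ = 3.5 × 500 = 1750 lbmol/h; O₂ fed = 1750 × 1.720 = 3010 lbmol/h.
N₂ fed = 3010 × 79/21 = 11320 lbmol/h.
Fuel reacted = 0.702 × 500 → ξ = 351 lbmol/h.
Outlet (n = n₀ + ν ξ):
  C₂H₆: 500 − 1(351) = 149
  O₂: 3010 − 3.5(351) = 1782
  N₂: 11320 (inert)
  CO₂: 0 + 2(351) = 702
  H₂O: 0 + 3(351) = 1053
Total out = 149 + 1782 + 11320 + 702 + 1053 = 15010 lbmol/h.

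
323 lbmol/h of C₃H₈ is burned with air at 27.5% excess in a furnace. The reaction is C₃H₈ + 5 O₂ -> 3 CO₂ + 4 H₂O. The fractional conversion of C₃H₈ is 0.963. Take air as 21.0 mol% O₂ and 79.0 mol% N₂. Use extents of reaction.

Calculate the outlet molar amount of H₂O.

Stoichiometric O₂ = 5 × 323 = 1615 lbmol/h; O₂ fed = 1615 × 1.275 = 2059 lbmol/h.
N₂ fed = 2059 × 79/21 = 7746 lbmol/h.
Fuel reacted = 0.963 × 323 → ξ = 311 lbmol/h.
Outlet (n = n₀ + ν ξ):
  C₃H₈: 323 − 1(311) = 11.95
  O₂: 2059 − 5(311) = 503.9
  N₂: 7746 (inert)
  CO₂: 0 + 3(311) = 933.1
  H₂O: 0 + 4(311) = 1244

1240 lbmol/h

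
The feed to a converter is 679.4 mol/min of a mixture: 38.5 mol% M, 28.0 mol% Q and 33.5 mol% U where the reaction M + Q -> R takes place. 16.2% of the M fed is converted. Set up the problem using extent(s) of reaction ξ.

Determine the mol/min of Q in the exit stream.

148 mol/min

M reacted = 0.162 × 261.6 = 42.37 mol/min; ν_M = −1, so ξ = 42.37/1 = 42.37 mol/min.
Outlet amounts (n = n₀ + ν ξ):
  M: 261.6 − 1(42.37) = 219.2
  Q: 190.2 − 1(42.37) = 147.9
  R: 0 + 1(42.37) = 42.37
  U: 227.6 (inert)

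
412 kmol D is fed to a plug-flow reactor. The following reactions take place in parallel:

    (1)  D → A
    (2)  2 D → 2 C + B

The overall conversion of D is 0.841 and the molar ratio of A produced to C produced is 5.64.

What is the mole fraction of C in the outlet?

Conversion of D: D consumed = 0.841 × 412 = 346.5 kmol = 1ξ₁ + 2ξ₂.
Selectivity: 1ξ₁ / (2ξ₂) = 5.64 → ξ₁ = 11.28 ξ₂.
Substitute: (1·11.28 + 2) ξ₂ = 346.5 → ξ₂ = 26.09 kmol, ξ₁ = 294.3 kmol.
Outlet amounts (n = n₀ + Σ ν·ξ):
  D: 412 − 1(294.3) − 2(26.09) = 65.51
  A: 0 + 1(294.3) = 294.3
  C: 0 + 2(26.09) = 52.18
  B: 0 + 1(26.09) = 26.09
Total out = 438.1 kmol; y_C = 52.18 / 438.1 = 0.1191.

0.119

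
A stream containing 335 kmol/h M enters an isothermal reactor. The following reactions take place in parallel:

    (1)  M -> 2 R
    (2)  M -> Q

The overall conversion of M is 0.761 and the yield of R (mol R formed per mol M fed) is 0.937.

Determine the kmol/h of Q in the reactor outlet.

98 kmol/h

Yield of R: 2ξ₁ / 335 = 0.937 → ξ₁ = 156.9 kmol/h.
Conversion of M: 1ξ₁ + 1ξ₂ = 0.761 × 335 = 254.9 → ξ₂ = 97.99 kmol/h.
Outlet amounts (n = n₀ + Σ ν·ξ):
  M: 335 − 1(156.9) − 1(97.99) = 80.06
  R: 0 + 2(156.9) = 313.9
  Q: 0 + 1(97.99) = 97.99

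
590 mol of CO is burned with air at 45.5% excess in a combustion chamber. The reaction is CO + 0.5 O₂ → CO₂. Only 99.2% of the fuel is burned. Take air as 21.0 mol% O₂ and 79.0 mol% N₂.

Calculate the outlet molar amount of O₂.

137 mol

Stoichiometric O₂ = 0.5 × 590 = 295 mol; O₂ fed = 295 × 1.455 = 429.2 mol.
N₂ fed = 429.2 × 79/21 = 1615 mol.
Fuel reacted = 0.992 × 590 → ξ = 585.3 mol.
Outlet (n = n₀ + ν ξ):
  CO: 590 − 1(585.3) = 4.72
  O₂: 429.2 − 0.5(585.3) = 136.6
  N₂: 1615 (inert)
  CO₂: 0 + 1(585.3) = 585.3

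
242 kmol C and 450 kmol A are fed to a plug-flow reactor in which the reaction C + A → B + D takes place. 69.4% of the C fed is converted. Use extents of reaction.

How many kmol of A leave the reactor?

282 kmol

C reacted = 0.694 × 242 = 167.9 kmol; ν_C = −1, so ξ = 167.9/1 = 167.9 kmol.
Outlet amounts (n = n₀ + ν ξ):
  C: 242 − 1(167.9) = 74.05
  A: 450 − 1(167.9) = 282.1
  B: 0 + 1(167.9) = 167.9
  D: 0 + 1(167.9) = 167.9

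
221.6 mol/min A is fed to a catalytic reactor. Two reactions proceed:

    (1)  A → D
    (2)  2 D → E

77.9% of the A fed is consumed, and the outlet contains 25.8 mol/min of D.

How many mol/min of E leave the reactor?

73.4 mol/min

Conversion of A: A consumed = 1ξ₁ = 0.779 × 221.6 → ξ₁ = 172.6 mol/min.
D balance: n_D = 0 + 1ξ₁ − 2ξ₂ = 25.8 → ξ₂ = (1·172.6 − 25.8)/2 = 73.41 mol/min.
Outlet amounts (n = n₀ + Σ ν·ξ):
  A: 221.6 − 1(172.6) = 48.97
  D: 0 + 1(172.6) − 2(73.41) = 25.8
  E: 0 + 1(73.41) = 73.41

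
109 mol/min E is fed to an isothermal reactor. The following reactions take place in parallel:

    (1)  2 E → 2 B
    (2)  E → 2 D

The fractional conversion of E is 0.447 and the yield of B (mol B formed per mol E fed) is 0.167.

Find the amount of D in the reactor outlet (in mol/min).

Yield of B: 2ξ₁ / 109 = 0.167 → ξ₁ = 9.101 mol/min.
Conversion of E: 2ξ₁ + 1ξ₂ = 0.447 × 109 = 48.72 → ξ₂ = 30.52 mol/min.
Outlet amounts (n = n₀ + Σ ν·ξ):
  E: 109 − 2(9.101) − 1(30.52) = 60.28
  B: 0 + 2(9.101) = 18.2
  D: 0 + 2(30.52) = 61.04

61 mol/min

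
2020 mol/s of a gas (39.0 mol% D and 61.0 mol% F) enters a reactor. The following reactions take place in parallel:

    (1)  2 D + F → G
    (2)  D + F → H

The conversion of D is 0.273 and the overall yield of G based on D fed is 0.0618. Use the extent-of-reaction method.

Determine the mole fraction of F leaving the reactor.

Yield of G: 1ξ₁ / 787.8 = 0.0618 → ξ₁ = 48.69 mol/s.
Conversion of D: 2ξ₁ + 1ξ₂ = 0.273 × 787.8 = 215.1 → ξ₂ = 117.7 mol/s.
Outlet amounts (n = n₀ + Σ ν·ξ):
  D: 787.8 − 2(48.69) − 1(117.7) = 572.7
  F: 1232 − 1(48.69) − 1(117.7) = 1066
  G: 0 + 1(48.69) = 48.69
  H: 0 + 1(117.7) = 117.7
Total out = 1805 mol/s; y_F = 1066 / 1805 = 0.5905.

0.591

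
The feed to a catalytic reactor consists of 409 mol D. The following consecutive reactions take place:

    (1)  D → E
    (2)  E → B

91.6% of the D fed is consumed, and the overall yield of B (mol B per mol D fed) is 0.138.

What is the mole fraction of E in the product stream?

Conversion of D: D consumed = 1ξ₁ = 0.916 × 409 → ξ₁ = 374.6 mol.
Yield of B: 1ξ₂ / 409 = 0.138 → ξ₂ = 56.44 mol.
Outlet amounts (n = n₀ + Σ ν·ξ):
  D: 409 − 1(374.6) = 34.36
  E: 0 + 1(374.6) − 1(56.44) = 318.2
  B: 0 + 1(56.44) = 56.44
Total out = 409 mol; y_E = 318.2 / 409 = 0.778.

0.778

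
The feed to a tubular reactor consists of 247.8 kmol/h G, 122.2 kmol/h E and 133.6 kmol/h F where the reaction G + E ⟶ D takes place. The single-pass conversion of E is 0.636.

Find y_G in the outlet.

0.399

E reacted = 0.636 × 122.2 = 77.72 kmol/h; ν_E = −1, so ξ = 77.72/1 = 77.72 kmol/h.
Outlet amounts (n = n₀ + ν ξ):
  G: 247.8 − 1(77.72) = 170.1
  E: 122.2 − 1(77.72) = 44.48
  D: 0 + 1(77.72) = 77.72
  F: 133.6 (inert)
Total out = 425.9 kmol/h; y_G = 170.1 / 425.9 = 0.3994.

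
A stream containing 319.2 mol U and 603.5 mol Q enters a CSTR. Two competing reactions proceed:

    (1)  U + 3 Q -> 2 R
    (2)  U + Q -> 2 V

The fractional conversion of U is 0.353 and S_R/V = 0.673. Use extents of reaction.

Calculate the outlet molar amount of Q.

400 mol

Conversion of U: U consumed = 0.353 × 319.2 = 112.7 mol = 1ξ₁ + 1ξ₂.
Selectivity: 2ξ₁ / (2ξ₂) = 0.673 → ξ₁ = 0.673 ξ₂.
Substitute: (1·0.673 + 1) ξ₂ = 112.7 → ξ₂ = 67.35 mol, ξ₁ = 45.33 mol.
Outlet amounts (n = n₀ + Σ ν·ξ):
  U: 319.2 − 1(45.33) − 1(67.35) = 206.5
  Q: 603.5 − 3(45.33) − 1(67.35) = 400.2
  R: 0 + 2(45.33) = 90.65
  V: 0 + 2(67.35) = 134.7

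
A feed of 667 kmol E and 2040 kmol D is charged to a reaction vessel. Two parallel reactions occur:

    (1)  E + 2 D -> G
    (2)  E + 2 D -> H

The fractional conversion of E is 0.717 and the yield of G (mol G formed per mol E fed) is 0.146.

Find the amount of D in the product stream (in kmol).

1080 kmol

Yield of G: 1ξ₁ / 667 = 0.146 → ξ₁ = 97.38 kmol.
Conversion of E: 1ξ₁ + 1ξ₂ = 0.717 × 667 = 478.2 → ξ₂ = 380.9 kmol.
Outlet amounts (n = n₀ + Σ ν·ξ):
  E: 667 − 1(97.38) − 1(380.9) = 188.8
  D: 2040 − 2(97.38) − 2(380.9) = 1084
  G: 0 + 1(97.38) = 97.38
  H: 0 + 1(380.9) = 380.9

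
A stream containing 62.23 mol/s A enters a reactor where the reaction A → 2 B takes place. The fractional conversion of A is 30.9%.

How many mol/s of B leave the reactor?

38.5 mol/s

A reacted = 0.309 × 62.23 = 19.23 mol/s; ν_A = −1, so ξ = 19.23/1 = 19.23 mol/s.
Outlet amounts (n = n₀ + ν ξ):
  A: 62.23 − 1(19.23) = 43
  B: 0 + 2(19.23) = 38.46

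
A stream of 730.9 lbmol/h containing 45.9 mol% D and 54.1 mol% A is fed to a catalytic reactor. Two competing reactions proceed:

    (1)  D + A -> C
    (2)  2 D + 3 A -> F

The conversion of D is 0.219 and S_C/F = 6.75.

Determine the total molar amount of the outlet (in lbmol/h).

641 lbmol/h

Conversion of D: D consumed = 0.219 × 335.5 = 73.47 lbmol/h = 1ξ₁ + 2ξ₂.
Selectivity: 1ξ₁ / (1ξ₂) = 6.75 → ξ₁ = 6.75 ξ₂.
Substitute: (1·6.75 + 2) ξ₂ = 73.47 → ξ₂ = 8.397 lbmol/h, ξ₁ = 56.68 lbmol/h.
Outlet amounts (n = n₀ + Σ ν·ξ):
  D: 335.5 − 1(56.68) − 2(8.397) = 262
  A: 395.4 − 1(56.68) − 3(8.397) = 313.5
  C: 0 + 1(56.68) = 56.68
  F: 0 + 1(8.397) = 8.397
Total out = 262 + 313.5 + 56.68 + 8.397 = 640.6 lbmol/h.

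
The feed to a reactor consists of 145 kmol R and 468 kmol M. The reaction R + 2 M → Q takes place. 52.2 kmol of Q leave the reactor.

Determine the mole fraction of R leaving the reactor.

For Q: n = n₀ + 1ξ → 52.2 = 0 + 1ξ, giving ξ = 52.2 kmol.
Outlet amounts (n = n₀ + ν ξ):
  R: 145 − 1(52.2) = 92.8
  M: 468 − 2(52.2) = 363.6
  Q: 0 + 1(52.2) = 52.2
Total out = 508.6 kmol; y_R = 92.8 / 508.6 = 0.1825.

0.182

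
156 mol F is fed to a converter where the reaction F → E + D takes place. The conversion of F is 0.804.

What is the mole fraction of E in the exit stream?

0.446

F reacted = 0.804 × 156 = 125.4 mol; ν_F = −1, so ξ = 125.4/1 = 125.4 mol.
Outlet amounts (n = n₀ + ν ξ):
  F: 156 − 1(125.4) = 30.58
  E: 0 + 1(125.4) = 125.4
  D: 0 + 1(125.4) = 125.4
Total out = 281.4 mol; y_E = 125.4 / 281.4 = 0.4457.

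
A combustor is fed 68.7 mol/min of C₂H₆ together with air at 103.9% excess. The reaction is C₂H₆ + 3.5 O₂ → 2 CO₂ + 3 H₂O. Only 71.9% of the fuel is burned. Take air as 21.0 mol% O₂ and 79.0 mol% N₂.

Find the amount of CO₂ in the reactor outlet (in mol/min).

98.8 mol/min

Stoichiometric O₂ = 3.5 × 68.7 = 240.5 mol/min; O₂ fed = 240.5 × 2.039 = 490.3 mol/min.
N₂ fed = 490.3 × 79/21 = 1844 mol/min.
Fuel reacted = 0.719 × 68.7 → ξ = 49.4 mol/min.
Outlet (n = n₀ + ν ξ):
  C₂H₆: 68.7 − 1(49.4) = 19.3
  O₂: 490.3 − 3.5(49.4) = 317.4
  N₂: 1844 (inert)
  CO₂: 0 + 2(49.4) = 98.79
  H₂O: 0 + 3(49.4) = 148.2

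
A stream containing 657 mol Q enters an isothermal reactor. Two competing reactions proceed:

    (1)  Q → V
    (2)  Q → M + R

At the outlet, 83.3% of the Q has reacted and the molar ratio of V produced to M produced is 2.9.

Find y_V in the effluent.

0.51

Conversion of Q: Q consumed = 0.833 × 657 = 547.3 mol = 1ξ₁ + 1ξ₂.
Selectivity: 1ξ₁ / (1ξ₂) = 2.9 → ξ₁ = 2.9 ξ₂.
Substitute: (1·2.9 + 1) ξ₂ = 547.3 → ξ₂ = 140.3 mol, ξ₁ = 407 mol.
Outlet amounts (n = n₀ + Σ ν·ξ):
  Q: 657 − 1(407) − 1(140.3) = 109.7
  V: 0 + 1(407) = 407
  M: 0 + 1(140.3) = 140.3
  R: 0 + 1(140.3) = 140.3
Total out = 797.3 mol; y_V = 407 / 797.3 = 0.5104.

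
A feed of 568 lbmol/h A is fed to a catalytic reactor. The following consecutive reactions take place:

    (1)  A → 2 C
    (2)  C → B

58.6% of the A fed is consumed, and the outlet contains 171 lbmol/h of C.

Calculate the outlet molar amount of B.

Conversion of A: A consumed = 1ξ₁ = 0.586 × 568 → ξ₁ = 332.8 lbmol/h.
C balance: n_C = 0 + 2ξ₁ − 1ξ₂ = 171 → ξ₂ = (2·332.8 − 171)/1 = 494.7 lbmol/h.
Outlet amounts (n = n₀ + Σ ν·ξ):
  A: 568 − 1(332.8) = 235.2
  C: 0 + 2(332.8) − 1(494.7) = 171
  B: 0 + 1(494.7) = 494.7

495 lbmol/h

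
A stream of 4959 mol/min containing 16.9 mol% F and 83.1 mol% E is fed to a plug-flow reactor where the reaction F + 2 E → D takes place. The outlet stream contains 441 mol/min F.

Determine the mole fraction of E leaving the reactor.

0.799

For F: n = n₀ − 1ξ → 441 = 838.1 − 1ξ, giving ξ = 397.1 mol/min.
Outlet amounts (n = n₀ + ν ξ):
  F: 838.1 − 1(397.1) = 441
  E: 4121 − 2(397.1) = 3327
  D: 0 + 1(397.1) = 397.1
Total out = 4165 mol/min; y_E = 3327 / 4165 = 0.7988.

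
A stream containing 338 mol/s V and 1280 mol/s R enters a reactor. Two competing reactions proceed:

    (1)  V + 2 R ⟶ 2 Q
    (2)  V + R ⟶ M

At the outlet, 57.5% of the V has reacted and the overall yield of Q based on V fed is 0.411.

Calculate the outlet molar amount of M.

125 mol/s

Yield of Q: 2ξ₁ / 338 = 0.411 → ξ₁ = 69.46 mol/s.
Conversion of V: 1ξ₁ + 1ξ₂ = 0.575 × 338 = 194.3 → ξ₂ = 124.9 mol/s.
Outlet amounts (n = n₀ + Σ ν·ξ):
  V: 338 − 1(69.46) − 1(124.9) = 143.7
  R: 1280 − 2(69.46) − 1(124.9) = 1016
  Q: 0 + 2(69.46) = 138.9
  M: 0 + 1(124.9) = 124.9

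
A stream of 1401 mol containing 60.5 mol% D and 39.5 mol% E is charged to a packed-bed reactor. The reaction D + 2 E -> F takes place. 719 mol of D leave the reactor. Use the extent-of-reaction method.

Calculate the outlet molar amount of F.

For D: n = n₀ − 1ξ → 719 = 847.6 − 1ξ, giving ξ = 128.6 mol.
Outlet amounts (n = n₀ + ν ξ):
  D: 847.6 − 1(128.6) = 719
  E: 553.4 − 2(128.6) = 296.2
  F: 0 + 1(128.6) = 128.6

129 mol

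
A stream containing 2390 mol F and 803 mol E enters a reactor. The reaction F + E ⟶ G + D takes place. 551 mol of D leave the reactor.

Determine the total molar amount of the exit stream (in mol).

3190 mol

For D: n = n₀ + 1ξ → 551 = 0 + 1ξ, giving ξ = 551 mol.
Outlet amounts (n = n₀ + ν ξ):
  F: 2390 − 1(551) = 1839
  E: 803 − 1(551) = 252
  G: 0 + 1(551) = 551
  D: 0 + 1(551) = 551
Total out = 1839 + 252 + 551 + 551 = 3193 mol.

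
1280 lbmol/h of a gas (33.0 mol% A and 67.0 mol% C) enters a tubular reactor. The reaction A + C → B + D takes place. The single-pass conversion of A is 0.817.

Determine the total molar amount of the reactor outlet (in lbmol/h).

A reacted = 0.817 × 422.4 = 345.1 lbmol/h; ν_A = −1, so ξ = 345.1/1 = 345.1 lbmol/h.
Outlet amounts (n = n₀ + ν ξ):
  A: 422.4 − 1(345.1) = 77.3
  C: 857.6 − 1(345.1) = 512.5
  B: 0 + 1(345.1) = 345.1
  D: 0 + 1(345.1) = 345.1
Total out = 77.3 + 512.5 + 345.1 + 345.1 = 1280 lbmol/h.

1280 lbmol/h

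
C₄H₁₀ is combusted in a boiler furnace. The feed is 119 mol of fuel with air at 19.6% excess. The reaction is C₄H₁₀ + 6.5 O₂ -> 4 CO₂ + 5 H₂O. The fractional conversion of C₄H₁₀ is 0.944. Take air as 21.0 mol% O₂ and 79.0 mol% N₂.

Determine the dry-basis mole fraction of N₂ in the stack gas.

0.842

Stoichiometric O₂ = 6.5 × 119 = 773.5 mol; O₂ fed = 773.5 × 1.196 = 925.1 mol.
N₂ fed = 925.1 × 79/21 = 3480 mol.
Fuel reacted = 0.944 × 119 → ξ = 112.3 mol.
Outlet (n = n₀ + ν ξ):
  C₄H₁₀: 119 − 1(112.3) = 6.664
  O₂: 925.1 − 6.5(112.3) = 194.9
  N₂: 3480 (inert)
  CO₂: 0 + 4(112.3) = 449.3
  H₂O: 0 + 5(112.3) = 561.7
Dry total = 4131 mol; y_N₂ (dry) = 3480 / 4131 = 0.8424.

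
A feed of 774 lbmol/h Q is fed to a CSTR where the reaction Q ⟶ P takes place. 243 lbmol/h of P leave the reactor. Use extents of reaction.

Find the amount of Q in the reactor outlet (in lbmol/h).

For P: n = n₀ + 1ξ → 243 = 0 + 1ξ, giving ξ = 243 lbmol/h.
Outlet amounts (n = n₀ + ν ξ):
  Q: 774 − 1(243) = 531
  P: 0 + 1(243) = 243

531 lbmol/h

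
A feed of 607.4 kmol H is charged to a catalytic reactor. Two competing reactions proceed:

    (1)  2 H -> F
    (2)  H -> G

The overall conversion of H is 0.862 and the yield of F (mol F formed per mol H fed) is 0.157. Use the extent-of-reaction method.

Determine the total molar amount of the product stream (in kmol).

Yield of F: 1ξ₁ / 607.4 = 0.157 → ξ₁ = 95.36 kmol.
Conversion of H: 2ξ₁ + 1ξ₂ = 0.862 × 607.4 = 523.6 → ξ₂ = 332.9 kmol.
Outlet amounts (n = n₀ + Σ ν·ξ):
  H: 607.4 − 2(95.36) − 1(332.9) = 83.82
  F: 0 + 1(95.36) = 95.36
  G: 0 + 1(332.9) = 332.9
Total out = 83.82 + 95.36 + 332.9 = 512 kmol.

512 kmol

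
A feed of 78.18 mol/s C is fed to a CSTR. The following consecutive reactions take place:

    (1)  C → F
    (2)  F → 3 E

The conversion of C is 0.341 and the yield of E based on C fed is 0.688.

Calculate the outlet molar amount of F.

Conversion of C: C consumed = 1ξ₁ = 0.341 × 78.18 → ξ₁ = 26.66 mol/s.
Yield of E: 3ξ₂ / 78.18 = 0.688 → ξ₂ = 17.93 mol/s.
Outlet amounts (n = n₀ + Σ ν·ξ):
  C: 78.18 − 1(26.66) = 51.52
  F: 0 + 1(26.66) − 1(17.93) = 8.73
  E: 0 + 3(17.93) = 53.79

8.73 mol/s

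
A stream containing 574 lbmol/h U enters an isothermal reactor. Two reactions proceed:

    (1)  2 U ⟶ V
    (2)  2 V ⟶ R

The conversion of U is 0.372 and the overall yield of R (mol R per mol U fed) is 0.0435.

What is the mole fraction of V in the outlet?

0.128

Conversion of U: U consumed = 2ξ₁ = 0.372 × 574 → ξ₁ = 106.8 lbmol/h.
Yield of R: 1ξ₂ / 574 = 0.0435 → ξ₂ = 24.97 lbmol/h.
Outlet amounts (n = n₀ + Σ ν·ξ):
  U: 574 − 2(106.8) = 360.5
  V: 0 + 1(106.8) − 2(24.97) = 56.83
  R: 0 + 1(24.97) = 24.97
Total out = 442.3 lbmol/h; y_V = 56.83 / 442.3 = 0.1285.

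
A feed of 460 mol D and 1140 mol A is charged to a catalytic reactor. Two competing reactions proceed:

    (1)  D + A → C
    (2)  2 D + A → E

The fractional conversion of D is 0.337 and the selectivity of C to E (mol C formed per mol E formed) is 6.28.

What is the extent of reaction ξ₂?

ξ₂ = 18.7 mol

Conversion of D: D consumed = 0.337 × 460 = 155 mol = 1ξ₁ + 2ξ₂.
Selectivity: 1ξ₁ / (1ξ₂) = 6.28 → ξ₁ = 6.28 ξ₂.
Substitute: (1·6.28 + 2) ξ₂ = 155 → ξ₂ = 18.72 mol, ξ₁ = 117.6 mol.
Outlet amounts (n = n₀ + Σ ν·ξ):
  D: 460 − 1(117.6) − 2(18.72) = 305
  A: 1140 − 1(117.6) − 1(18.72) = 1004
  C: 0 + 1(117.6) = 117.6
  E: 0 + 1(18.72) = 18.72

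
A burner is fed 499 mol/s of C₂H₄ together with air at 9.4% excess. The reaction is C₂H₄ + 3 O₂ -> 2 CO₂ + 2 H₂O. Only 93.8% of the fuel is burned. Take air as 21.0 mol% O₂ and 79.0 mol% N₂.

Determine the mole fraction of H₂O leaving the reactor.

Stoichiometric O₂ = 3 × 499 = 1497 mol/s; O₂ fed = 1497 × 1.094 = 1638 mol/s.
N₂ fed = 1638 × 79/21 = 6161 mol/s.
Fuel reacted = 0.938 × 499 → ξ = 468.1 mol/s.
Outlet (n = n₀ + ν ξ):
  C₂H₄: 499 − 1(468.1) = 30.94
  O₂: 1638 − 3(468.1) = 233.5
  N₂: 6161 (inert)
  CO₂: 0 + 2(468.1) = 936.1
  H₂O: 0 + 2(468.1) = 936.1
Total out = 8298 mol/s; y_H₂O = 936.1 / 8298 = 0.1128.

0.113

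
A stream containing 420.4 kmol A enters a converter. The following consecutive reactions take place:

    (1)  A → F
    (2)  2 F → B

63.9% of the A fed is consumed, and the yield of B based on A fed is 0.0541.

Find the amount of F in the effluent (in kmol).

223 kmol

Conversion of A: A consumed = 1ξ₁ = 0.639 × 420.4 → ξ₁ = 268.6 kmol.
Yield of B: 1ξ₂ / 420.4 = 0.0541 → ξ₂ = 22.74 kmol.
Outlet amounts (n = n₀ + Σ ν·ξ):
  A: 420.4 − 1(268.6) = 151.8
  F: 0 + 1(268.6) − 2(22.74) = 223.1
  B: 0 + 1(22.74) = 22.74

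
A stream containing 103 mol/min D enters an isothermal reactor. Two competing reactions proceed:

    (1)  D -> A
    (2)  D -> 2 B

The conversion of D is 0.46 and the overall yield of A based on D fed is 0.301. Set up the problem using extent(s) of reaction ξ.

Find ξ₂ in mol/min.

ξ₂ = 16.4 mol/min

Yield of A: 1ξ₁ / 103 = 0.301 → ξ₁ = 31 mol/min.
Conversion of D: 1ξ₁ + 1ξ₂ = 0.46 × 103 = 47.38 → ξ₂ = 16.38 mol/min.
Outlet amounts (n = n₀ + Σ ν·ξ):
  D: 103 − 1(31) − 1(16.38) = 55.62
  A: 0 + 1(31) = 31
  B: 0 + 2(16.38) = 32.75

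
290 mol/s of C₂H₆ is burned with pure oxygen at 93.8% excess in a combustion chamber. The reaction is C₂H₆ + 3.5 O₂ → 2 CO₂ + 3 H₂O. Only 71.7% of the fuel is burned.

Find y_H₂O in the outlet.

Stoichiometric O₂ = 3.5 × 290 = 1015 mol/s; O₂ fed = 1015 × 1.938 = 1967 mol/s.
Fuel reacted = 0.717 × 290 → ξ = 207.9 mol/s.
Outlet (n = n₀ + ν ξ):
  C₂H₆: 290 − 1(207.9) = 82.07
  O₂: 1967 − 3.5(207.9) = 1239
  CO₂: 0 + 2(207.9) = 415.9
  H₂O: 0 + 3(207.9) = 623.8
Total out = 2361 mol/s; y_H₂O = 623.8 / 2361 = 0.2642.

0.264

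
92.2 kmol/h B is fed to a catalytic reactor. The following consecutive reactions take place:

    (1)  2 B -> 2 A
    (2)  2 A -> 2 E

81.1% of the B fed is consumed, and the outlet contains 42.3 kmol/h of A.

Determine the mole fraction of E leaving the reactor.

Conversion of B: B consumed = 2ξ₁ = 0.811 × 92.2 → ξ₁ = 37.39 kmol/h.
A balance: n_A = 0 + 2ξ₁ − 2ξ₂ = 42.3 → ξ₂ = (2·37.39 − 42.3)/2 = 16.24 kmol/h.
Outlet amounts (n = n₀ + Σ ν·ξ):
  B: 92.2 − 2(37.39) = 17.43
  A: 0 + 2(37.39) − 2(16.24) = 42.3
  E: 0 + 2(16.24) = 32.47
Total out = 92.2 kmol/h; y_E = 32.47 / 92.2 = 0.3522.

0.352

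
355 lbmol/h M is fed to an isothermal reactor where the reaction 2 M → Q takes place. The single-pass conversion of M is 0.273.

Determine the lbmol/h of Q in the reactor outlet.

M reacted = 0.273 × 355 = 96.92 lbmol/h; ν_M = −2, so ξ = 96.92/2 = 48.46 lbmol/h.
Outlet amounts (n = n₀ + ν ξ):
  M: 355 − 2(48.46) = 258.1
  Q: 0 + 1(48.46) = 48.46

48.5 lbmol/h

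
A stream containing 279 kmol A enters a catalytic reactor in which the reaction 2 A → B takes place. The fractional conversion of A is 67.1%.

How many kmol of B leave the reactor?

93.6 kmol

A reacted = 0.671 × 279 = 187.2 kmol; ν_A = −2, so ξ = 187.2/2 = 93.6 kmol.
Outlet amounts (n = n₀ + ν ξ):
  A: 279 − 2(93.6) = 91.79
  B: 0 + 1(93.6) = 93.6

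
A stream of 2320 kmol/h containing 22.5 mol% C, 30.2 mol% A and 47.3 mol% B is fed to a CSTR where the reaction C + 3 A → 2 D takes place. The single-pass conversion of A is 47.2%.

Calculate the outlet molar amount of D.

A reacted = 0.472 × 700.6 = 330.7 kmol/h; ν_A = −3, so ξ = 330.7/3 = 110.2 kmol/h.
Outlet amounts (n = n₀ + ν ξ):
  C: 522 − 1(110.2) = 411.8
  A: 700.6 − 3(110.2) = 369.9
  D: 0 + 2(110.2) = 220.5
  B: 1097 (inert)

220 kmol/h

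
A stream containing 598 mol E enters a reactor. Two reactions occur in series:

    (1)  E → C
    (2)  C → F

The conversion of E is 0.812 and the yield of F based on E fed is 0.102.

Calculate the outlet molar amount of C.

425 mol

Conversion of E: E consumed = 1ξ₁ = 0.812 × 598 → ξ₁ = 485.6 mol.
Yield of F: 1ξ₂ / 598 = 0.102 → ξ₂ = 61 mol.
Outlet amounts (n = n₀ + Σ ν·ξ):
  E: 598 − 1(485.6) = 112.4
  C: 0 + 1(485.6) − 1(61) = 424.6
  F: 0 + 1(61) = 61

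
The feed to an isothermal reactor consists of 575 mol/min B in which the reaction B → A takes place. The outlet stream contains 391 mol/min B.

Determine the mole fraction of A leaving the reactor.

For B: n = n₀ − 1ξ → 391 = 575 − 1ξ, giving ξ = 184 mol/min.
Outlet amounts (n = n₀ + ν ξ):
  B: 575 − 1(184) = 391
  A: 0 + 1(184) = 184
Total out = 575 mol/min; y_A = 184 / 575 = 0.32.

0.32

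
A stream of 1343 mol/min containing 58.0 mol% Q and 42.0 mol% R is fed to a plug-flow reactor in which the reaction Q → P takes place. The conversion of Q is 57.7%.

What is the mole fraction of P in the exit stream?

0.335

Q reacted = 0.577 × 778.9 = 449.4 mol/min; ν_Q = −1, so ξ = 449.4/1 = 449.4 mol/min.
Outlet amounts (n = n₀ + ν ξ):
  Q: 778.9 − 1(449.4) = 329.5
  P: 0 + 1(449.4) = 449.4
  R: 564.1 (inert)
Total out = 1343 mol/min; y_P = 449.4 / 1343 = 0.3347.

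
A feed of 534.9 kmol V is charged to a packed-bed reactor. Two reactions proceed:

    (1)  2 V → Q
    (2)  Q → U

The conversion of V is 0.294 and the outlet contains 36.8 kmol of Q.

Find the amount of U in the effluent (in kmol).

Conversion of V: V consumed = 2ξ₁ = 0.294 × 534.9 → ξ₁ = 78.63 kmol.
Q balance: n_Q = 0 + 1ξ₁ − 1ξ₂ = 36.8 → ξ₂ = (1·78.63 − 36.8)/1 = 41.83 kmol.
Outlet amounts (n = n₀ + Σ ν·ξ):
  V: 534.9 − 2(78.63) = 377.6
  Q: 0 + 1(78.63) − 1(41.83) = 36.8
  U: 0 + 1(41.83) = 41.83

41.8 kmol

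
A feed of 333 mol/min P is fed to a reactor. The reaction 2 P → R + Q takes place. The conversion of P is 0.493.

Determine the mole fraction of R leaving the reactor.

0.247

P reacted = 0.493 × 333 = 164.2 mol/min; ν_P = −2, so ξ = 164.2/2 = 82.08 mol/min.
Outlet amounts (n = n₀ + ν ξ):
  P: 333 − 2(82.08) = 168.8
  R: 0 + 1(82.08) = 82.08
  Q: 0 + 1(82.08) = 82.08
Total out = 333 mol/min; y_R = 82.08 / 333 = 0.2465.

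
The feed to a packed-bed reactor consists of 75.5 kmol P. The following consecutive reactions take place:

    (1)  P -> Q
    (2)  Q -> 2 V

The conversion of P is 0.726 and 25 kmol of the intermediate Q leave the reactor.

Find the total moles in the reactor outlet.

Conversion of P: P consumed = 1ξ₁ = 0.726 × 75.5 → ξ₁ = 54.81 kmol.
Q balance: n_Q = 0 + 1ξ₁ − 1ξ₂ = 25 → ξ₂ = (1·54.81 − 25)/1 = 29.81 kmol.
Outlet amounts (n = n₀ + Σ ν·ξ):
  P: 75.5 − 1(54.81) = 20.69
  Q: 0 + 1(54.81) − 1(29.81) = 25
  V: 0 + 2(29.81) = 59.63
Total out = 20.69 + 25 + 59.63 = 105.3 kmol.

105 kmol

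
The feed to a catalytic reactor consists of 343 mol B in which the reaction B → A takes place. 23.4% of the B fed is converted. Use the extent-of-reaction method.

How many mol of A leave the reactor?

B reacted = 0.234 × 343 = 80.26 mol; ν_B = −1, so ξ = 80.26/1 = 80.26 mol.
Outlet amounts (n = n₀ + ν ξ):
  B: 343 − 1(80.26) = 262.7
  A: 0 + 1(80.26) = 80.26

80.3 mol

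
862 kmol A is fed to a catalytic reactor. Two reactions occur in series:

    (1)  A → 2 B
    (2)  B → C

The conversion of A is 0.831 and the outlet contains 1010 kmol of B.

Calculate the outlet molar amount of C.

423 kmol

Conversion of A: A consumed = 1ξ₁ = 0.831 × 862 → ξ₁ = 716.3 kmol.
B balance: n_B = 0 + 2ξ₁ − 1ξ₂ = 1010 → ξ₂ = (2·716.3 − 1010)/1 = 422.6 kmol.
Outlet amounts (n = n₀ + Σ ν·ξ):
  A: 862 − 1(716.3) = 145.7
  B: 0 + 2(716.3) − 1(422.6) = 1010
  C: 0 + 1(422.6) = 422.6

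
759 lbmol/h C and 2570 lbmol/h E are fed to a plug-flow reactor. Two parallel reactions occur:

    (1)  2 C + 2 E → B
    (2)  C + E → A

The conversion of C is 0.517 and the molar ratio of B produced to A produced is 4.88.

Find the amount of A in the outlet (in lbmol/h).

36.5 lbmol/h

Conversion of C: C consumed = 0.517 × 759 = 392.4 lbmol/h = 2ξ₁ + 1ξ₂.
Selectivity: 1ξ₁ / (1ξ₂) = 4.88 → ξ₁ = 4.88 ξ₂.
Substitute: (2·4.88 + 1) ξ₂ = 392.4 → ξ₂ = 36.47 lbmol/h, ξ₁ = 178 lbmol/h.
Outlet amounts (n = n₀ + Σ ν·ξ):
  C: 759 − 2(178) − 1(36.47) = 366.6
  E: 2570 − 2(178) − 1(36.47) = 2178
  B: 0 + 1(178) = 178
  A: 0 + 1(36.47) = 36.47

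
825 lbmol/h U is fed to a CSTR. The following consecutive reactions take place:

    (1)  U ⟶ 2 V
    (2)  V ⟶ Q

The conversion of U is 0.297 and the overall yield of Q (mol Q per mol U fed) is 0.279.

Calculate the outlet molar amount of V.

260 lbmol/h

Conversion of U: U consumed = 1ξ₁ = 0.297 × 825 → ξ₁ = 245 lbmol/h.
Yield of Q: 1ξ₂ / 825 = 0.279 → ξ₂ = 230.2 lbmol/h.
Outlet amounts (n = n₀ + Σ ν·ξ):
  U: 825 − 1(245) = 580
  V: 0 + 2(245) − 1(230.2) = 259.9
  Q: 0 + 1(230.2) = 230.2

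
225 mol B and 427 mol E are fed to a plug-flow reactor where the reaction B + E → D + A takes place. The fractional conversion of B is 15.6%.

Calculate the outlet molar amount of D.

B reacted = 0.156 × 225 = 35.1 mol; ν_B = −1, so ξ = 35.1/1 = 35.1 mol.
Outlet amounts (n = n₀ + ν ξ):
  B: 225 − 1(35.1) = 189.9
  E: 427 − 1(35.1) = 391.9
  D: 0 + 1(35.1) = 35.1
  A: 0 + 1(35.1) = 35.1

35.1 mol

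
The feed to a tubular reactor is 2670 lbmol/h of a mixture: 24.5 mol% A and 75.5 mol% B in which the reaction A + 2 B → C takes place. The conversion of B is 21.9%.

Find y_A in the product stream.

0.194

B reacted = 0.219 × 2016 = 441.5 lbmol/h; ν_B = −2, so ξ = 441.5/2 = 220.7 lbmol/h.
Outlet amounts (n = n₀ + ν ξ):
  A: 654.1 − 1(220.7) = 433.4
  B: 2016 − 2(220.7) = 1574
  C: 0 + 1(220.7) = 220.7
Total out = 2229 lbmol/h; y_A = 433.4 / 2229 = 0.1945.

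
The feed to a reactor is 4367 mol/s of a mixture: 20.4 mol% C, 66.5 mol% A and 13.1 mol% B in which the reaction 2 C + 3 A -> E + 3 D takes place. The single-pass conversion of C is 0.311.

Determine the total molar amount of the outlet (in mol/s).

4230 mol/s

C reacted = 0.311 × 890.9 = 277.1 mol/s; ν_C = −2, so ξ = 277.1/2 = 138.5 mol/s.
Outlet amounts (n = n₀ + ν ξ):
  C: 890.9 − 2(138.5) = 613.8
  A: 2904 − 3(138.5) = 2488
  E: 0 + 1(138.5) = 138.5
  D: 0 + 3(138.5) = 415.6
  B: 572.1 (inert)
Total out = 613.8 + 2488 + 138.5 + 415.6 + 572.1 = 4228 mol/s.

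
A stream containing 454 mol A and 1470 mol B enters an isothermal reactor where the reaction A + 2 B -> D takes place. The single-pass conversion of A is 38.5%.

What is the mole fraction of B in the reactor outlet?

0.712

A reacted = 0.385 × 454 = 174.8 mol; ν_A = −1, so ξ = 174.8/1 = 174.8 mol.
Outlet amounts (n = n₀ + ν ξ):
  A: 454 − 1(174.8) = 279.2
  B: 1470 − 2(174.8) = 1120
  D: 0 + 1(174.8) = 174.8
Total out = 1574 mol; y_B = 1120 / 1574 = 0.7116.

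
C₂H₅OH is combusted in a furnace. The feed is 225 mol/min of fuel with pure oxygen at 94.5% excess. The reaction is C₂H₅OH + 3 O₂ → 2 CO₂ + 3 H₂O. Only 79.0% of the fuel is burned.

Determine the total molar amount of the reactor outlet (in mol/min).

1720 mol/min

Stoichiometric O₂ = 3 × 225 = 675 mol/min; O₂ fed = 675 × 1.945 = 1313 mol/min.
Fuel reacted = 0.79 × 225 → ξ = 177.8 mol/min.
Outlet (n = n₀ + ν ξ):
  C₂H₅OH: 225 − 1(177.8) = 47.25
  O₂: 1313 − 3(177.8) = 779.6
  CO₂: 0 + 2(177.8) = 355.5
  H₂O: 0 + 3(177.8) = 533.2
Total out = 47.25 + 779.6 + 355.5 + 533.2 = 1716 mol/min.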